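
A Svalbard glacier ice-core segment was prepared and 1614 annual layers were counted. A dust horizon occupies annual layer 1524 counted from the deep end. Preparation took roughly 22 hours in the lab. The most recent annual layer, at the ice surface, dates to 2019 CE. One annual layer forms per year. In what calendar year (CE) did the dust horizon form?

1929 CE

The dust horizon sits at annual layer 1524 from the deep end, so 1614 − 1524 = 90 annual layers formed after it.
The annual layer at the ice surface is 2019 CE, so the dust horizon dates to 2019 − 90 = 1929 CE.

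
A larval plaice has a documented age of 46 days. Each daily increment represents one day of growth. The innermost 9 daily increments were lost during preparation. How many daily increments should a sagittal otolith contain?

37 daily increments

Expected daily increments over 46 days: 46.
Subtracting the 9 daily increments not captured gives 46 − 9 = 37 daily increments in the record.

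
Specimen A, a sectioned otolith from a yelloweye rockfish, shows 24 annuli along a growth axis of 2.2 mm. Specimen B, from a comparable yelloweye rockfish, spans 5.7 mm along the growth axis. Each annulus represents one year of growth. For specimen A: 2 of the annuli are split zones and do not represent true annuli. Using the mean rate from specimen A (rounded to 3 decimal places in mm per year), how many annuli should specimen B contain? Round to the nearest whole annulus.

Specimen A: adjusted count: 24 − 2 = 22 annuli.
A: 2.2 mm over 22 years gives 2.2 / 22 ≈ 0.100 mm per year.
B spans 5.7 / 0.100 = 57.00 years ≈ 57 annuli.

57 annuli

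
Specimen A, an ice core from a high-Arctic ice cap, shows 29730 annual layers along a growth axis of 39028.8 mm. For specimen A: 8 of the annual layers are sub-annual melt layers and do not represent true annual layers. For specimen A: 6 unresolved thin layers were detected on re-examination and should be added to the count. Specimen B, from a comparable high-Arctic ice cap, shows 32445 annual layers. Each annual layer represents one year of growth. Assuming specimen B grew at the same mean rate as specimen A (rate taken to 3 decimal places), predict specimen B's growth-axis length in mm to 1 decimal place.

Specimen A: correcting the raw count gives 29730 − 8 + 6 = 29728 true annual layers.
A: 39028.8 mm over 29728 years gives 39028.8 / 29728 ≈ 1.313 mm per year.
For B, 1.313 mm/year × 32445 years = 42600.3 mm.

42600.3 mm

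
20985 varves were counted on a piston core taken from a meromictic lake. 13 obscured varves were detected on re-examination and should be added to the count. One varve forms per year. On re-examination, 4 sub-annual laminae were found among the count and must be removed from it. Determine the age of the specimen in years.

20994 yr

Correcting the raw count gives 20985 − 4 + 13 = 20994 true varves.
With a one-to-one varve periodicity this is 20994 years.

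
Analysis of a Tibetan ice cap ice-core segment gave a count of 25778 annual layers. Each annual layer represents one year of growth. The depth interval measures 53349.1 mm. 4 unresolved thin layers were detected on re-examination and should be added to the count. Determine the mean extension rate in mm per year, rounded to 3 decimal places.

2.069 mm per year

After corrections the count is 25778 + 4 = 25782 annual layers.
53349.1 mm over 25782 years gives 53349.1 / 25782 ≈ 2.069 mm per year.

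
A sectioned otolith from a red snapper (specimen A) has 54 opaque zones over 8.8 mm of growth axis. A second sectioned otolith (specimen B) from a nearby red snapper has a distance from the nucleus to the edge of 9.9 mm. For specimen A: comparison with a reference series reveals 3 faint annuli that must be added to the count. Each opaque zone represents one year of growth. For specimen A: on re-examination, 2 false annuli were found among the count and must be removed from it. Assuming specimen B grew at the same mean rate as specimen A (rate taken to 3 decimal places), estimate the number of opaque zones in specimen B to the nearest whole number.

62 opaque zones

Specimen A: true opaque zone count = 54 − 2 + 3 = 55.
A: 8.8 mm over 55 years gives 8.8 / 55 ≈ 0.160 mm/yr.
Specimen B: 9.9 mm / 0.160 mm per year = 61.88 years ≈ 62 opaque zones.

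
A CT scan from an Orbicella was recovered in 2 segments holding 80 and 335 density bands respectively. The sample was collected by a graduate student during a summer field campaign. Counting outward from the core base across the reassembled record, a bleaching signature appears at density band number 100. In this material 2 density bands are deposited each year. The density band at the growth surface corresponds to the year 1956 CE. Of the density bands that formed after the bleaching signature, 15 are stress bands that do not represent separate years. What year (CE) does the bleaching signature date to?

1806 CE

Total density bands = 80 + 335 = 415.
415 − 100 = 315 density bands lie beyond the bleaching signature toward the growth surface.
Excluding 15 false density bands: 315 − 15 = 300.
With 2 density bands per year, 300 / 2 = 150 years.
The density band at the growth surface is 1956 CE, so the bleaching signature dates to 1956 − 150 = 1806 CE.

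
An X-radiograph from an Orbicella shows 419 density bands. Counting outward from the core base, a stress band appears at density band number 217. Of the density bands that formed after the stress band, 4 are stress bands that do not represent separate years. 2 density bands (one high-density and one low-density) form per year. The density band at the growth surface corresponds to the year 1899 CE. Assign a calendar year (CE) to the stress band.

419 − 217 = 202 density bands lie beyond the stress band toward the growth surface.
Removing the 4 false density bands leaves 202 − 4 = 198 true density bands beyond the stress band.
With 2 density bands per year, 198 / 2 = 99 years.
Counting back 99 years from 1899 CE places the stress band in 1899 − 99 = 1800 CE.

1800 CE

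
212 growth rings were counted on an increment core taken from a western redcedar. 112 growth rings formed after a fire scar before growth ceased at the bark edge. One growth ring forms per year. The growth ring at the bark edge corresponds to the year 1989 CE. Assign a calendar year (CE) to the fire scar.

There are 112 growth rings younger than the fire scar.
Counting back 112 years from 1989 CE places the fire scar in 1989 − 112 = 1877 CE.

1877 CE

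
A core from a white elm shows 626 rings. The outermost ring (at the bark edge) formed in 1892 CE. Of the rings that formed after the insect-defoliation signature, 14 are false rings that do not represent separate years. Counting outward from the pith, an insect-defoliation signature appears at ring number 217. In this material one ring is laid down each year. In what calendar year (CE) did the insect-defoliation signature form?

Between ring 217 and the bark edge there are 626 − 217 = 409 rings.
Excluding 14 false rings: 409 − 14 = 395.
The ring at the bark edge is 1892 CE, so the insect-defoliation signature dates to 1892 − 395 = 1497 CE.

1497 CE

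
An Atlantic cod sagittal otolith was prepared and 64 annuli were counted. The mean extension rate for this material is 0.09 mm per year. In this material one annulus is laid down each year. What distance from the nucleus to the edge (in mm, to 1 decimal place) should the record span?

5.8 mm

The record spans 64 years at 0.09 mm per year.
Predicted length = 0.09 mm/year × 64 years = 5.8 mm.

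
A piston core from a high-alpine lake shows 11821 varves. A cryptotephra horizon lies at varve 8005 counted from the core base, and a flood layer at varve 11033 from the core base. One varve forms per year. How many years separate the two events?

3028 years

Separation: 11033 − 8005 = 3028 varves.
That is 3028 years at one varve per year.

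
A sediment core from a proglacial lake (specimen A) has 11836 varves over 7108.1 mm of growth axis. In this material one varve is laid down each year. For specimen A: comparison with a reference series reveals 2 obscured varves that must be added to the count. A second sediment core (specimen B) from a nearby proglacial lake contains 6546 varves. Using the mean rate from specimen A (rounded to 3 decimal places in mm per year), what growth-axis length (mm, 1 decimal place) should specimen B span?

3927.6 mm

Specimen A: adjusted count: 11836 + 2 = 11838 varves.
A: 7108.1 mm over 11838 years gives 7108.1 / 11838 ≈ 0.600 mm/year.
B's length ≈ 0.600 × 6546 = 3927.6 mm.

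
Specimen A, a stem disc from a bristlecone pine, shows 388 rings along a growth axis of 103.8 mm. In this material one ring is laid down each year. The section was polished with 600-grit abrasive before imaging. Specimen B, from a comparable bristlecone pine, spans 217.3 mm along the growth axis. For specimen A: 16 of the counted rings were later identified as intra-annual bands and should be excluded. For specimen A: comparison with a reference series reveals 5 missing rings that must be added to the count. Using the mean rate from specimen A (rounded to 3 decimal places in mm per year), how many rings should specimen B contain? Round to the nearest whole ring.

Specimen A: true ring count = 388 − 16 + 5 = 377.
A: Extension rate ≈ 103.8 / 377 = 0.275 mm/year.
Specimen B: 217.3 mm / 0.275 mm per year = 790.18 years ≈ 790 rings.

790 rings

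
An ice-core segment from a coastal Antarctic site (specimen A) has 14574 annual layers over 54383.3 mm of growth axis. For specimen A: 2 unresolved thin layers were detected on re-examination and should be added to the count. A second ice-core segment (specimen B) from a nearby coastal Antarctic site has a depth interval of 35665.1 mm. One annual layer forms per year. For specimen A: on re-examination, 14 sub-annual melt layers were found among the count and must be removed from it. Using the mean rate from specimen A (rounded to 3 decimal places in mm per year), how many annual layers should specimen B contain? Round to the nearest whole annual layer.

Specimen A: true annual layer count = 14574 − 14 + 2 = 14562.
A: 54383.3 mm over 14562 years gives 54383.3 / 14562 ≈ 3.735 mm/year.
B spans 35665.1 / 3.735 = 9548.89 years ≈ 9549 annual layers.

9549 annual layers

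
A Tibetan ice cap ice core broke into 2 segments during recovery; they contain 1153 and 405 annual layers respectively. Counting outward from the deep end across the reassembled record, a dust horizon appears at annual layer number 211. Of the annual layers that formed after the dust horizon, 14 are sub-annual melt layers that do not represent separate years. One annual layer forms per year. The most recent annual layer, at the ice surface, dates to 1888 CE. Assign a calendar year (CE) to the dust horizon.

Total annual layers = 1153 + 405 = 1558.
Between annual layer 211 and the ice surface there are 1558 − 211 = 1347 annual layers.
1347 − 14 false = 1333 true annual layers after the dust horizon.
The annual layer at the ice surface is 1888 CE, so the dust horizon dates to 1888 − 1333 = 555 CE.

555 CE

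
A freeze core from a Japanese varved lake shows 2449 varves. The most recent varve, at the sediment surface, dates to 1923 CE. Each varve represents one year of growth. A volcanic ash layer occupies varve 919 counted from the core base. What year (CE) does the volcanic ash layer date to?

2449 − 919 = 1530 varves lie beyond the volcanic ash layer toward the sediment surface.
Counting back 1530 years from 1923 CE places the volcanic ash layer in 1923 − 1530 = 393 CE.

393 CE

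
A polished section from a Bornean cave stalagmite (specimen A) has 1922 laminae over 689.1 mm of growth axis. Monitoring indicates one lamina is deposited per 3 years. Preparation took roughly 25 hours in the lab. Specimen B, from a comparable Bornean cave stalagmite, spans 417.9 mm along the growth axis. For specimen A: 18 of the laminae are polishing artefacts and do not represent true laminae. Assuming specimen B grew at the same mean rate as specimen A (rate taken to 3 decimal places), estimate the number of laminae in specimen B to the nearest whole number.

Specimen A: true lamina count = 1922 − 18 = 1904.
Specimen A: multiplying by 3 years per lamina: 1904 × 3 = 5712 years.
A: Mean rate = 689.1 mm / 5712 years ≈ 0.121 mm/year.
For B, 417.9 / 0.121 = 3453.72 years; at 3 years per lamina that is 3453.72 / 3 ≈ 1151 laminae.

1151 laminae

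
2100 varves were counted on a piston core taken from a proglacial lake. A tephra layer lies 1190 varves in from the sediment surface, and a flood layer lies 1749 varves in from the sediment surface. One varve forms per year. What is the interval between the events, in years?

559 years

Separation: 1749 − 1190 = 559 varves.
That is 559 years at one varve per year.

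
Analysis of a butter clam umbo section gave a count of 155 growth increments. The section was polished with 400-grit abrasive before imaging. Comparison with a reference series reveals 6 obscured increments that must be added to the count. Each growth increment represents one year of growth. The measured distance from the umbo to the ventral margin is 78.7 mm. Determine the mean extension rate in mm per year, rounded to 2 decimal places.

0.49 mm per year

Adjusted count: 155 + 6 = 161 growth increments.
Extension rate ≈ 78.7 / 161 = 0.49 mm per year.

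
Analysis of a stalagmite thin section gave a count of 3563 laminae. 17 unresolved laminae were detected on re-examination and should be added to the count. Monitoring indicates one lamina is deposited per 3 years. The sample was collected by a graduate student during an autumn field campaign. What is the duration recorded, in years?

Adjusted count: 3563 + 17 = 3580 laminae.
Multiplying by 3 years per lamina: 3580 × 3 = 10740 years.

10740 years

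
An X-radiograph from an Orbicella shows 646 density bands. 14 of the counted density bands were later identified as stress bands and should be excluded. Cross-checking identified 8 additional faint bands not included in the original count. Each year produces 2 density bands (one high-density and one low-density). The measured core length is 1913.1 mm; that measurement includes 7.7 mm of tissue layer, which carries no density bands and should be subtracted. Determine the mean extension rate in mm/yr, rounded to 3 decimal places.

After corrections the count is 646 − 14 + 8 = 640 density bands.
Dividing by 2 density bands per year: 640 / 2 = 320 years.
Removing the 7.7 mm offcut leaves 1913.1 − 7.7 = 1905.4 mm.
Extension rate ≈ 1905.4 / 320 = 5.954 mm/yr.

5.954 mm/yr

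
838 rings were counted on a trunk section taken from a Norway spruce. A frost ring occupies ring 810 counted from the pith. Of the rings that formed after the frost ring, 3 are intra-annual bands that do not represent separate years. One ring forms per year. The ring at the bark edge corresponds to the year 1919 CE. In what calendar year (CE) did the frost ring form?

1894 CE

Between ring 810 and the bark edge there are 838 − 810 = 28 rings.
Excluding 3 false rings: 28 − 3 = 25.
1919 − 25 = 1894 CE.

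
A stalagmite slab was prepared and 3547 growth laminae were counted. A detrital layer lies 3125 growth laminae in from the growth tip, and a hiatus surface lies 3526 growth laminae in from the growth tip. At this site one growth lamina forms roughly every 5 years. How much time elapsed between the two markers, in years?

2005 yr

3526 − 3125 = 401 growth laminae lie between the two events.
401 growth laminae at 5 years each span 401 × 5 = 2005 years.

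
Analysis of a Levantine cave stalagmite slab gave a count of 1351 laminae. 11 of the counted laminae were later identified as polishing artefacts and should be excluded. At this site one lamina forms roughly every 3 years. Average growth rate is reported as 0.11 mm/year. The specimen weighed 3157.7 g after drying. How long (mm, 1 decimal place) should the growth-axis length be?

442.2 mm

Correcting the raw count gives 1351 − 11 = 1340 true laminae.
At 3 years per lamina, 1340 × 3 = 4020 years.
Predicted length = 0.11 mm/year × 4020 years = 442.2 mm.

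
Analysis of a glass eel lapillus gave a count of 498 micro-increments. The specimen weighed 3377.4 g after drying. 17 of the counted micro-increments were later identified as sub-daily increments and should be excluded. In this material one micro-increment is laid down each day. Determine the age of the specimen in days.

True micro-increment count = 498 − 17 = 481.
One micro-increment per day makes the duration 481 days.

481 days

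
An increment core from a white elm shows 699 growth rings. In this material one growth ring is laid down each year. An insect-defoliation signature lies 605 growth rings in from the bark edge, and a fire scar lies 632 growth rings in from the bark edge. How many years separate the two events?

27 yr

The two markers are separated by 632 − 605 = 27 growth rings.
One growth ring per year makes the interval 27 years.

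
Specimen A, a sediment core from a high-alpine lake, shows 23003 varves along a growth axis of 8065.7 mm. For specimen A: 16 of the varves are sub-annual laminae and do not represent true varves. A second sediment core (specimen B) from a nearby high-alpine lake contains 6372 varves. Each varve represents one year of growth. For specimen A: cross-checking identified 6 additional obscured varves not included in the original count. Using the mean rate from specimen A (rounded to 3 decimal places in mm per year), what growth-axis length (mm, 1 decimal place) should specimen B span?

2236.6 mm

Specimen A: true varve count = 23003 − 16 + 6 = 22993.
A: 8065.7 mm over 22993 years gives 8065.7 / 22993 ≈ 0.351 mm per year.
B's length ≈ 0.351 × 6372 = 2236.6 mm.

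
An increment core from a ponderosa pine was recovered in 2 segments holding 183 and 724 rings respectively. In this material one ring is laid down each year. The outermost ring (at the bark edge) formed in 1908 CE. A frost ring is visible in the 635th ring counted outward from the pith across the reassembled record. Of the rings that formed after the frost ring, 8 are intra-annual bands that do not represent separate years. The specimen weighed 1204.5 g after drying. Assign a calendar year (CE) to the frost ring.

1644 CE

Total rings = 183 + 724 = 907.
Between ring 635 and the bark edge there are 907 − 635 = 272 rings.
272 − 8 false = 264 true rings after the frost ring.
1908 − 264 = 1644 CE.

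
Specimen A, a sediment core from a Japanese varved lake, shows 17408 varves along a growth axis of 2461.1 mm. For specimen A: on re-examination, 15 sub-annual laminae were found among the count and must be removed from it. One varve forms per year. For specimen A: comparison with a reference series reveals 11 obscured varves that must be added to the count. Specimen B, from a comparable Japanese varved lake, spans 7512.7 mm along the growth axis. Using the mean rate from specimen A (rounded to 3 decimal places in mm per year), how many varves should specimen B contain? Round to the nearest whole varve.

53282 varves

Specimen A: after corrections the count is 17408 − 15 + 11 = 17404 varves.
A: 2461.1 mm over 17404 years gives 2461.1 / 17404 ≈ 0.141 mm per year.
B spans 7512.7 / 0.141 = 53281.56 years ≈ 53282 varves.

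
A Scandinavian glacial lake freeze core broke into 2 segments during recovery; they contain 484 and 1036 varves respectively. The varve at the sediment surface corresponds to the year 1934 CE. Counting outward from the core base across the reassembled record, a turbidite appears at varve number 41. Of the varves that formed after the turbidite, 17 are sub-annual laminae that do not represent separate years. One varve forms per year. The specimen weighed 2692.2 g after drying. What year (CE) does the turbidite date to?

472 CE

Total varves = 484 + 1036 = 1520.
1520 − 41 = 1479 varves lie beyond the turbidite toward the sediment surface.
Excluding 17 false varves: 1479 − 17 = 1462.
1934 − 1462 = 472 CE.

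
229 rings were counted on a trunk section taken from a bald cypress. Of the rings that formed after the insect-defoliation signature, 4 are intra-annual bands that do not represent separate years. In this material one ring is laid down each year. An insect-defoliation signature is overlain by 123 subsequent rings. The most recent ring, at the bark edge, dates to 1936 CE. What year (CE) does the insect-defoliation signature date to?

1817 CE

123 rings post-date the insect-defoliation signature.
Removing the 4 false rings leaves 123 − 4 = 119 true rings beyond the insect-defoliation signature.
1936 − 119 = 1817 CE.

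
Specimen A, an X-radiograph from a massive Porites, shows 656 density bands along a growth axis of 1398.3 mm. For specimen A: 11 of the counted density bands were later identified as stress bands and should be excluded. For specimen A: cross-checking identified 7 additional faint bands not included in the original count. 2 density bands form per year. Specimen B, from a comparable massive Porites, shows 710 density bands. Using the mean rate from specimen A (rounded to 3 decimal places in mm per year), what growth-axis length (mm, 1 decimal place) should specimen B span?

Specimen A: correcting the raw count gives 656 − 11 + 7 = 652 true density bands.
Specimen A: with 2 density bands per year, 652 / 2 = 326 years.
A: 1398.3 mm over 326 years gives 1398.3 / 326 ≈ 4.289 mm/yr.
Specimen B: dividing by 2 density bands per year: 710 / 2 = 355 years. For B, 4.289 mm/year × 355 years = 1522.6 mm.

1522.6 mm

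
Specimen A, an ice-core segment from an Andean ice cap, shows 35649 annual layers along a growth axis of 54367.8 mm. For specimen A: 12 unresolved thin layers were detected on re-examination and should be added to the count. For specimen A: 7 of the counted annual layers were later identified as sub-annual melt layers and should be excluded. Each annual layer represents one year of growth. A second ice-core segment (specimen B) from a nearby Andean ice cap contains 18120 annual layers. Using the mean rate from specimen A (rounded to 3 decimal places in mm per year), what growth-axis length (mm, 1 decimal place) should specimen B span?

27633.0 mm

Specimen A: true annual layer count = 35649 − 7 + 12 = 35654.
A: 54367.8 mm over 35654 years gives 54367.8 / 35654 ≈ 1.525 mm/year.
Length of B = 1.525 × 18120 = 27633.0 mm.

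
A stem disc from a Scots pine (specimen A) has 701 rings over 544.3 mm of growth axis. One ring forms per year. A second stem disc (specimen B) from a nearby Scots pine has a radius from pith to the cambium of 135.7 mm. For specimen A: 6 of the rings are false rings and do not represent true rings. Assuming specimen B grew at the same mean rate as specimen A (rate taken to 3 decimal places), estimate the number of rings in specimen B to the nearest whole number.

173 rings

Specimen A: true ring count = 701 − 6 = 695.
A: 544.3 mm over 695 years gives 544.3 / 695 ≈ 0.783 mm per year.
Specimen B: 135.7 mm / 0.783 mm per year = 173.31 years ≈ 173 rings.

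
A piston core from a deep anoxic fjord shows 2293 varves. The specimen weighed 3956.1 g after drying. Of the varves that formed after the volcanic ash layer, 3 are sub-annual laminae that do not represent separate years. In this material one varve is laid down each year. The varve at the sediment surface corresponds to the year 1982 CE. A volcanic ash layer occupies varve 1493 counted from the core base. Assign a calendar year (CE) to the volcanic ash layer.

1185 CE

The volcanic ash layer sits at varve 1493 from the core base, so 2293 − 1493 = 800 varves formed after it.
Removing the 3 false varves leaves 800 − 3 = 797 true varves beyond the volcanic ash layer.
The varve at the sediment surface is 1982 CE, so the volcanic ash layer dates to 1982 − 797 = 1185 CE.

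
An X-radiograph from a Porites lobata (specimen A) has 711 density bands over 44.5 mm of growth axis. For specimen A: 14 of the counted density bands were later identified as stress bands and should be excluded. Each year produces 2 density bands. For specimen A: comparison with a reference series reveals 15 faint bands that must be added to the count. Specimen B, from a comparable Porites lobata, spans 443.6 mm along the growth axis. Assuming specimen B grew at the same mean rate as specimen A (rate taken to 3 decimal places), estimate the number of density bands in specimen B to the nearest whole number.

7098 density bands

Specimen A: correcting the raw count gives 711 − 14 + 15 = 712 true density bands.
Specimen A: 712 density bands at 2 per year is 712 / 2 = 356 years.
A: 44.5 mm over 356 years gives 44.5 / 356 ≈ 0.125 mm per year.
B spans 443.6 / 0.125 = 3548.80 years; at 2 density bands per year that is 3548.80 × 2 ≈ 7098 density bands.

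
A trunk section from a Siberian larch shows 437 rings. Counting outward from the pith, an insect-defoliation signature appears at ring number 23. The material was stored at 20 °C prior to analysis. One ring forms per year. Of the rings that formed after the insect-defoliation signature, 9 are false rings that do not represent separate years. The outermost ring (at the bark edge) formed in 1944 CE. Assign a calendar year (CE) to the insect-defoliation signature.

1539 CE

The insect-defoliation signature sits at ring 23 from the pith, so 437 − 23 = 414 rings formed after it.
Removing the 9 false rings leaves 414 − 9 = 405 true rings beyond the insect-defoliation signature.
1944 − 405 = 1539 CE.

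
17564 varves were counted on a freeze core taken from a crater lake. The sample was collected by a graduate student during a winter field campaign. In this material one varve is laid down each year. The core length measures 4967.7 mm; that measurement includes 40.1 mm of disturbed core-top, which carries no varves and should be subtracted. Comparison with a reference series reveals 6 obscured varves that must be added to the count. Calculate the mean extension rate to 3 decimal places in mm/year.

After corrections the count is 17564 + 6 = 17570 varves.
The growth record spans 4967.7 − 40.1 = 4927.6 mm.
Extension rate ≈ 4927.6 / 17570 = 0.280 mm/year.

0.280 mm/year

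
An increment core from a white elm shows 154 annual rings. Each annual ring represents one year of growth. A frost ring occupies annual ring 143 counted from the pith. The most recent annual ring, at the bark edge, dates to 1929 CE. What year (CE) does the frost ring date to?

Between annual ring 143 and the bark edge there are 154 − 143 = 11 annual rings.
The annual ring at the bark edge is 1929 CE, so the frost ring dates to 1929 − 11 = 1918 CE.

1918 CE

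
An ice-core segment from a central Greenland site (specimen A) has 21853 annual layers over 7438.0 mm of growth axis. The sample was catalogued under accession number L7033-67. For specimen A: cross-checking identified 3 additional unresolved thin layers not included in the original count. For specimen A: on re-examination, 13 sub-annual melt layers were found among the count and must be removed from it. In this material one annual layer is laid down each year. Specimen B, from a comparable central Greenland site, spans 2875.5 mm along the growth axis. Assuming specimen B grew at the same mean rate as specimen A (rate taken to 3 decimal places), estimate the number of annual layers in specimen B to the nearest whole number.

8433 annual layers

Specimen A: after corrections the count is 21853 − 13 + 3 = 21843 annual layers.
A: 7438.0 mm over 21843 years gives 7438.0 / 21843 ≈ 0.341 mm per year.
Specimen B: 2875.5 mm / 0.341 mm per year = 8432.55 years ≈ 8433 annual layers.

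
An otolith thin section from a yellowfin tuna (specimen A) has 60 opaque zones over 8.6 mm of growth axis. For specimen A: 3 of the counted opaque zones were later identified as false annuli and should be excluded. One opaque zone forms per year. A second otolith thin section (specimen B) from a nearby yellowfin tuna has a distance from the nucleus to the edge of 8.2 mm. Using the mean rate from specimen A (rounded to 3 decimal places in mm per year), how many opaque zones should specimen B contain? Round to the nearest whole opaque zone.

54 opaque zones

Specimen A: adjusted count: 60 − 3 = 57 opaque zones.
A: Mean rate = 8.6 mm / 57 years ≈ 0.151 mm per year.
Specimen B: 8.2 mm / 0.151 mm per year = 54.30 years ≈ 54 opaque zones.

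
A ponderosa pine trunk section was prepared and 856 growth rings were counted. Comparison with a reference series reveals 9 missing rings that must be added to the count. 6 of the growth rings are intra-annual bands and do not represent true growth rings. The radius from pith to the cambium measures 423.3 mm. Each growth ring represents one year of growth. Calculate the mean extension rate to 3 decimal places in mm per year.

Adjusted count: 856 − 6 + 9 = 859 growth rings.
Mean rate = 423.3 mm / 859 years ≈ 0.493 mm per year.

0.493 mm per year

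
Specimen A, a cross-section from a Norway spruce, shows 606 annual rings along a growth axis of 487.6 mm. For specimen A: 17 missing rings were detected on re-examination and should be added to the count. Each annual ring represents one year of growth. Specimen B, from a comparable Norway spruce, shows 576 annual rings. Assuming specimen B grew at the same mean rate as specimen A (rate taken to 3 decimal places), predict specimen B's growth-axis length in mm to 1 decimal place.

451.0 mm

Specimen A: true annual ring count = 606 + 17 = 623.
A: Extension rate ≈ 487.6 / 623 = 0.783 mm/year.
For B, 0.783 mm/year × 576 years = 451.0 mm.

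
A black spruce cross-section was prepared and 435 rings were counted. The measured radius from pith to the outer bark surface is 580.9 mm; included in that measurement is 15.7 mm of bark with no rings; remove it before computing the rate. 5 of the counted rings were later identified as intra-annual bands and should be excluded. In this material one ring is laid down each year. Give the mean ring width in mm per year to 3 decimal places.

1.314 mm per year

Adjusted count: 435 − 5 = 430 rings.
Net length = 580.9 − 15.7 = 565.2 mm.
Mean rate = 565.2 mm / 430 years ≈ 1.314 mm per year.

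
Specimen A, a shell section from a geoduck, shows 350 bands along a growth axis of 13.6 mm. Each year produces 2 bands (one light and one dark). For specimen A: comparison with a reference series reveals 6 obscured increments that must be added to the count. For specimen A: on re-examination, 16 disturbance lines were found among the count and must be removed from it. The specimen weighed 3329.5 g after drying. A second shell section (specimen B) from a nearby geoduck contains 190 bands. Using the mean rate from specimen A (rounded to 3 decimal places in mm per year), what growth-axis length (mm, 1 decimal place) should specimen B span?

Specimen A: correcting the raw count gives 350 − 16 + 6 = 340 true bands.
Specimen A: 340 bands at 2 per year is 340 / 2 = 170 years.
A: 13.6 mm over 170 years gives 13.6 / 170 ≈ 0.080 mm/year.
Specimen B: with 2 bands per year, 190 / 2 = 95 years. B's length ≈ 0.080 × 95 = 7.6 mm.

7.6 mm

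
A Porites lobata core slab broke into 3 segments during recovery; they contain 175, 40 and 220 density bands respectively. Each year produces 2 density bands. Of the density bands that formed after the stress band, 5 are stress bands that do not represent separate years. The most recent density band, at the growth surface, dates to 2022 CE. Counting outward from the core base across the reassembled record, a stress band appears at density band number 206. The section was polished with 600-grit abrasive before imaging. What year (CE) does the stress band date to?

Total density bands = 175 + 40 + 220 = 435.
Between density band 206 and the growth surface there are 435 − 206 = 229 density bands.
229 − 5 false = 224 true density bands after the stress band.
With 2 density bands per year, 224 / 2 = 112 years.
Counting back 112 years from 2022 CE places the stress band in 2022 − 112 = 1910 CE.

1910 CE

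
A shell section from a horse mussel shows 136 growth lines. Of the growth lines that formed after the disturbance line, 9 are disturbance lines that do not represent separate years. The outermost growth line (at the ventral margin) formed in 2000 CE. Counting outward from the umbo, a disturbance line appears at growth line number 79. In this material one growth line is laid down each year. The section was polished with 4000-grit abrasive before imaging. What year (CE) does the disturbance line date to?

1952 CE

Between growth line 79 and the ventral margin there are 136 − 79 = 57 growth lines.
Excluding 9 false growth lines: 57 − 9 = 48.
The growth line at the ventral margin is 2000 CE, so the disturbance line dates to 2000 − 48 = 1952 CE.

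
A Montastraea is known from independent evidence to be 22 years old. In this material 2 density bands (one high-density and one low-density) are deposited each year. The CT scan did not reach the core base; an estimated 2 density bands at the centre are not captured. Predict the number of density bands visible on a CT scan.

With 2 density bands per year, 22 years would produce 22 × 2 = 44 density bands.
Subtracting the 2 density bands not captured gives 44 − 2 = 42 density bands in the record.

42 density bands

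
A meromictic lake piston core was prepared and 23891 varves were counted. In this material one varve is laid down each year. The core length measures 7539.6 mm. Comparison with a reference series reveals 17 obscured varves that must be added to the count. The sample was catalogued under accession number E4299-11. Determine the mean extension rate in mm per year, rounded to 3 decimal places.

0.315 mm per year

Correcting the raw count gives 23891 + 17 = 23908 true varves.
Extension rate ≈ 7539.6 / 23908 = 0.315 mm per year.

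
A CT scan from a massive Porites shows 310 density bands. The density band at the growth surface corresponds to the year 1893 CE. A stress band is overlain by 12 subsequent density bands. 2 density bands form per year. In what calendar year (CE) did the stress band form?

1887 CE

12 density bands formed after the stress band.
12 density bands at 2 per year is 12 / 2 = 6 years.
Counting back 6 years from 1893 CE places the stress band in 1893 − 6 = 1887 CE.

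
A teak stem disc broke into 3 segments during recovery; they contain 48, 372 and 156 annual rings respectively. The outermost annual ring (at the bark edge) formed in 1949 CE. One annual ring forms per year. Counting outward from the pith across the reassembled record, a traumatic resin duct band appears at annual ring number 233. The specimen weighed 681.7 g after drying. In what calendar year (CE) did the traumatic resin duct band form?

Total annual rings = 48 + 372 + 156 = 576.
Between annual ring 233 and the bark edge there are 576 − 233 = 343 annual rings.
1949 − 343 = 1606 CE.

1606 CE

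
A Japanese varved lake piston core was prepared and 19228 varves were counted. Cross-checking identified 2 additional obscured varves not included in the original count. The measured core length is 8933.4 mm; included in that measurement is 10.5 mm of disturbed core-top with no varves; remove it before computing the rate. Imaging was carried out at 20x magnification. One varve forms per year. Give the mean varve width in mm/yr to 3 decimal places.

0.464 mm/yr

After corrections the count is 19228 + 2 = 19230 varves.
Net length = 8933.4 − 10.5 = 8922.9 mm.
8922.9 mm over 19230 years gives 8922.9 / 19230 ≈ 0.464 mm/yr.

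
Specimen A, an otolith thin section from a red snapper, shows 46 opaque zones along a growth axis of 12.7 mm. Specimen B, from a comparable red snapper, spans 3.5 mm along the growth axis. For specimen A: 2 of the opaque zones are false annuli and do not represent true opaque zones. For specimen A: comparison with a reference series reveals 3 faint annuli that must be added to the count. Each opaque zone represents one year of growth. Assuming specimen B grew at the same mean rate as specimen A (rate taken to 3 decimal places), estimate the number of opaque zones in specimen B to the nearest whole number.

Specimen A: true opaque zone count = 46 − 2 + 3 = 47.
A: 12.7 mm over 47 years gives 12.7 / 47 ≈ 0.270 mm per year.
Specimen B: 3.5 mm / 0.270 mm per year = 12.96 years ≈ 13 opaque zones.

13 opaque zones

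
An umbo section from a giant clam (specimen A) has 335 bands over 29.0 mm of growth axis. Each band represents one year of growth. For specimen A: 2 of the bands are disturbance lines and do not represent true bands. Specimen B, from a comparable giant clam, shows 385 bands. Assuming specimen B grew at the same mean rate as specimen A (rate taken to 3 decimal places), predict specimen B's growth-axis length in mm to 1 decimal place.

33.5 mm

Specimen A: true band count = 335 − 2 = 333.
A: 29.0 mm over 333 years gives 29.0 / 333 ≈ 0.087 mm/yr.
Length of B = 0.087 × 385 = 33.5 mm.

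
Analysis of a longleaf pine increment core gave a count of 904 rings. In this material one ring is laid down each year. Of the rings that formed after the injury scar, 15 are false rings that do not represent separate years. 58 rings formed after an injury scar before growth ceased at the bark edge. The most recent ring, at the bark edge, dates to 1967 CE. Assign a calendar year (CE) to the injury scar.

58 rings post-date the injury scar.
Removing the 15 false rings leaves 58 − 15 = 43 true rings beyond the injury scar.
Counting back 43 years from 1967 CE places the injury scar in 1967 − 43 = 1924 CE.

1924 CE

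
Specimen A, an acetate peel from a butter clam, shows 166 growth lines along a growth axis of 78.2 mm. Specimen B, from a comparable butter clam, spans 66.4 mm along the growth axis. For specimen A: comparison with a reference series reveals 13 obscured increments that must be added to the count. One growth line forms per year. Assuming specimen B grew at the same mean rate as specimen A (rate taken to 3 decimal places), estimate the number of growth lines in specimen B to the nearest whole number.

Specimen A: correcting the raw count gives 166 + 13 = 179 true growth lines.
A: Extension rate ≈ 78.2 / 179 = 0.437 mm/yr.
For B, 66.4 / 0.437 = 151.95 years ≈ 152 growth lines.

152 growth lines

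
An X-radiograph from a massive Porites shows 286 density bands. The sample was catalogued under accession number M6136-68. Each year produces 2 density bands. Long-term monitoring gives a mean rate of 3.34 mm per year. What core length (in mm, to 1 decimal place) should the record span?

477.6 mm

Dividing by 2 density bands per year: 286 / 2 = 143 years.
143 years at 3.34 mm/year gives 3.34 × 143 = 477.6 mm.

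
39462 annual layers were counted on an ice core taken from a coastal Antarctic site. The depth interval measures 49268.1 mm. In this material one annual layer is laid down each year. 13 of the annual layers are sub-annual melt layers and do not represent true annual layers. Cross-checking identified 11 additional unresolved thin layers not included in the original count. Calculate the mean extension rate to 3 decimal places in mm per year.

1.249 mm per year

Adjusted count: 39462 − 13 + 11 = 39460 annual layers.
Extension rate ≈ 49268.1 / 39460 = 1.249 mm per year.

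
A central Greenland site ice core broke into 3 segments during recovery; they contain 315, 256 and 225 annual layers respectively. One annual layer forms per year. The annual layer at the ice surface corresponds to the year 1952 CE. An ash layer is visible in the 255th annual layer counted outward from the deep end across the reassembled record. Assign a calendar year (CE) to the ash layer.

1411 CE

Total annual layers = 315 + 256 + 225 = 796.
Between annual layer 255 and the ice surface there are 796 − 255 = 541 annual layers.
1952 − 541 = 1411 CE.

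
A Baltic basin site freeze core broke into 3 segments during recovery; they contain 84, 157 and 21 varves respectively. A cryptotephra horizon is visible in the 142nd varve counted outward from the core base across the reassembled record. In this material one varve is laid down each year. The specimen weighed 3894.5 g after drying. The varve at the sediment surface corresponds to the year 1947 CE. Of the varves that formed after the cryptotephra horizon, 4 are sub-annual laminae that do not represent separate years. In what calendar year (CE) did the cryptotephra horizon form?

1831 CE

Total varves = 84 + 157 + 21 = 262.
262 − 142 = 120 varves lie beyond the cryptotephra horizon toward the sediment surface.
Removing the 4 false varves leaves 120 − 4 = 116 true varves beyond the cryptotephra horizon.
The varve at the sediment surface is 1947 CE, so the cryptotephra horizon dates to 1947 − 116 = 1831 CE.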